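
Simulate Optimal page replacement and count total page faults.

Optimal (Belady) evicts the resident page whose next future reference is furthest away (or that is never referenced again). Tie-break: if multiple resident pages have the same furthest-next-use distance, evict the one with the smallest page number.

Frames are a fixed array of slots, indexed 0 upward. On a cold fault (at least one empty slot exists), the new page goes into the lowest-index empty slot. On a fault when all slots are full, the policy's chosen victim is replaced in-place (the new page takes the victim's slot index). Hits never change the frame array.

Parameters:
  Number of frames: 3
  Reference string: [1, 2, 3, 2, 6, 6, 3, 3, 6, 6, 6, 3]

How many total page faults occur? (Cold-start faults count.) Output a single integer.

Answer: 4

Derivation:
Step 0: ref 1 → FAULT, frames=[1,-,-]
Step 1: ref 2 → FAULT, frames=[1,2,-]
Step 2: ref 3 → FAULT, frames=[1,2,3]
Step 3: ref 2 → HIT, frames=[1,2,3]
Step 4: ref 6 → FAULT (evict 1), frames=[6,2,3]
Step 5: ref 6 → HIT, frames=[6,2,3]
Step 6: ref 3 → HIT, frames=[6,2,3]
Step 7: ref 3 → HIT, frames=[6,2,3]
Step 8: ref 6 → HIT, frames=[6,2,3]
Step 9: ref 6 → HIT, frames=[6,2,3]
Step 10: ref 6 → HIT, frames=[6,2,3]
Step 11: ref 3 → HIT, frames=[6,2,3]
Total faults: 4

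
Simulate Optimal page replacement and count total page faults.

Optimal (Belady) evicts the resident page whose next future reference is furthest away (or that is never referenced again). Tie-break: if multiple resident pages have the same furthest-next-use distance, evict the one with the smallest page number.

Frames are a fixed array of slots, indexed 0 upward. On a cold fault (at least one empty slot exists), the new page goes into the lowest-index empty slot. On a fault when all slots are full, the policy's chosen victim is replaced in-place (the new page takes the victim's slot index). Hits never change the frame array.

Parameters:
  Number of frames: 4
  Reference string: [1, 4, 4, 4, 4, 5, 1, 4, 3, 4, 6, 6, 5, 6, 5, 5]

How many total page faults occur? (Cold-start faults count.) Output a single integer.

Step 0: ref 1 → FAULT, frames=[1,-,-,-]
Step 1: ref 4 → FAULT, frames=[1,4,-,-]
Step 2: ref 4 → HIT, frames=[1,4,-,-]
Step 3: ref 4 → HIT, frames=[1,4,-,-]
Step 4: ref 4 → HIT, frames=[1,4,-,-]
Step 5: ref 5 → FAULT, frames=[1,4,5,-]
Step 6: ref 1 → HIT, frames=[1,4,5,-]
Step 7: ref 4 → HIT, frames=[1,4,5,-]
Step 8: ref 3 → FAULT, frames=[1,4,5,3]
Step 9: ref 4 → HIT, frames=[1,4,5,3]
Step 10: ref 6 → FAULT (evict 1), frames=[6,4,5,3]
Step 11: ref 6 → HIT, frames=[6,4,5,3]
Step 12: ref 5 → HIT, frames=[6,4,5,3]
Step 13: ref 6 → HIT, frames=[6,4,5,3]
Step 14: ref 5 → HIT, frames=[6,4,5,3]
Step 15: ref 5 → HIT, frames=[6,4,5,3]
Total faults: 5

Answer: 5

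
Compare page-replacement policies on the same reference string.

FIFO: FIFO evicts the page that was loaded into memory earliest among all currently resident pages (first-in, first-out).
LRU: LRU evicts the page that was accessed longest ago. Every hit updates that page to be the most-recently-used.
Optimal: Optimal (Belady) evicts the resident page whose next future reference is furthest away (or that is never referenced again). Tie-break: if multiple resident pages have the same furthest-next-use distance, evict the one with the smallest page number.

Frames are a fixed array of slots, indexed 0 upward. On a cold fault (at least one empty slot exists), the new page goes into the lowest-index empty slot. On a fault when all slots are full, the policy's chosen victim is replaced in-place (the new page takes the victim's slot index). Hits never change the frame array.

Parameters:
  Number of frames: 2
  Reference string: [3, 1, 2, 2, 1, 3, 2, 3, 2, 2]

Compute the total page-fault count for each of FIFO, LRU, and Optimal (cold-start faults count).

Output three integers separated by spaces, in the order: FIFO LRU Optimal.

--- FIFO ---
  step 0: ref 3 -> FAULT, frames=[3,-] (faults so far: 1)
  step 1: ref 1 -> FAULT, frames=[3,1] (faults so far: 2)
  step 2: ref 2 -> FAULT, evict 3, frames=[2,1] (faults so far: 3)
  step 3: ref 2 -> HIT, frames=[2,1] (faults so far: 3)
  step 4: ref 1 -> HIT, frames=[2,1] (faults so far: 3)
  step 5: ref 3 -> FAULT, evict 1, frames=[2,3] (faults so far: 4)
  step 6: ref 2 -> HIT, frames=[2,3] (faults so far: 4)
  step 7: ref 3 -> HIT, frames=[2,3] (faults so far: 4)
  step 8: ref 2 -> HIT, frames=[2,3] (faults so far: 4)
  step 9: ref 2 -> HIT, frames=[2,3] (faults so far: 4)
  FIFO total faults: 4
--- LRU ---
  step 0: ref 3 -> FAULT, frames=[3,-] (faults so far: 1)
  step 1: ref 1 -> FAULT, frames=[3,1] (faults so far: 2)
  step 2: ref 2 -> FAULT, evict 3, frames=[2,1] (faults so far: 3)
  step 3: ref 2 -> HIT, frames=[2,1] (faults so far: 3)
  step 4: ref 1 -> HIT, frames=[2,1] (faults so far: 3)
  step 5: ref 3 -> FAULT, evict 2, frames=[3,1] (faults so far: 4)
  step 6: ref 2 -> FAULT, evict 1, frames=[3,2] (faults so far: 5)
  step 7: ref 3 -> HIT, frames=[3,2] (faults so far: 5)
  step 8: ref 2 -> HIT, frames=[3,2] (faults so far: 5)
  step 9: ref 2 -> HIT, frames=[3,2] (faults so far: 5)
  LRU total faults: 5
--- Optimal ---
  step 0: ref 3 -> FAULT, frames=[3,-] (faults so far: 1)
  step 1: ref 1 -> FAULT, frames=[3,1] (faults so far: 2)
  step 2: ref 2 -> FAULT, evict 3, frames=[2,1] (faults so far: 3)
  step 3: ref 2 -> HIT, frames=[2,1] (faults so far: 3)
  step 4: ref 1 -> HIT, frames=[2,1] (faults so far: 3)
  step 5: ref 3 -> FAULT, evict 1, frames=[2,3] (faults so far: 4)
  step 6: ref 2 -> HIT, frames=[2,3] (faults so far: 4)
  step 7: ref 3 -> HIT, frames=[2,3] (faults so far: 4)
  step 8: ref 2 -> HIT, frames=[2,3] (faults so far: 4)
  step 9: ref 2 -> HIT, frames=[2,3] (faults so far: 4)
  Optimal total faults: 4

Answer: 4 5 4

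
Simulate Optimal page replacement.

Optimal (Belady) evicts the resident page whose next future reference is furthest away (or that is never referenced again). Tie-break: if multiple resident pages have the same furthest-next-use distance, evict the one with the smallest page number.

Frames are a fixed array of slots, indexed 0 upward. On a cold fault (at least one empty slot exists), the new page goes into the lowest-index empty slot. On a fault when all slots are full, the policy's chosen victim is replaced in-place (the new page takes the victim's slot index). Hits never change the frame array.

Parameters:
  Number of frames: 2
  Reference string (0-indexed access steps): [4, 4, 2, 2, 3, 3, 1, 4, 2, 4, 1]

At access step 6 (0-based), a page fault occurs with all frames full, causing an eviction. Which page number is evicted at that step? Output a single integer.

Answer: 3

Derivation:
Step 0: ref 4 -> FAULT, frames=[4,-]
Step 1: ref 4 -> HIT, frames=[4,-]
Step 2: ref 2 -> FAULT, frames=[4,2]
Step 3: ref 2 -> HIT, frames=[4,2]
Step 4: ref 3 -> FAULT, evict 2, frames=[4,3]
Step 5: ref 3 -> HIT, frames=[4,3]
Step 6: ref 1 -> FAULT, evict 3, frames=[4,1]
At step 6: evicted page 3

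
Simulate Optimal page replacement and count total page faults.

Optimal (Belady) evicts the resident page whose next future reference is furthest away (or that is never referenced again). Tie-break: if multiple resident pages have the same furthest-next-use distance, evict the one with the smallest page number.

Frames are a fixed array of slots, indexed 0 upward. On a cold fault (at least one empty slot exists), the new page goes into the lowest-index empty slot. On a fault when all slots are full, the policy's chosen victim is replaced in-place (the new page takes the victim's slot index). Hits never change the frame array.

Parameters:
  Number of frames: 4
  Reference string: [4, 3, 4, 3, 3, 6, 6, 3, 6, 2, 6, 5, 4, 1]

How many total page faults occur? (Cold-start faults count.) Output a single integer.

Step 0: ref 4 → FAULT, frames=[4,-,-,-]
Step 1: ref 3 → FAULT, frames=[4,3,-,-]
Step 2: ref 4 → HIT, frames=[4,3,-,-]
Step 3: ref 3 → HIT, frames=[4,3,-,-]
Step 4: ref 3 → HIT, frames=[4,3,-,-]
Step 5: ref 6 → FAULT, frames=[4,3,6,-]
Step 6: ref 6 → HIT, frames=[4,3,6,-]
Step 7: ref 3 → HIT, frames=[4,3,6,-]
Step 8: ref 6 → HIT, frames=[4,3,6,-]
Step 9: ref 2 → FAULT, frames=[4,3,6,2]
Step 10: ref 6 → HIT, frames=[4,3,6,2]
Step 11: ref 5 → FAULT (evict 2), frames=[4,3,6,5]
Step 12: ref 4 → HIT, frames=[4,3,6,5]
Step 13: ref 1 → FAULT (evict 3), frames=[4,1,6,5]
Total faults: 6

Answer: 6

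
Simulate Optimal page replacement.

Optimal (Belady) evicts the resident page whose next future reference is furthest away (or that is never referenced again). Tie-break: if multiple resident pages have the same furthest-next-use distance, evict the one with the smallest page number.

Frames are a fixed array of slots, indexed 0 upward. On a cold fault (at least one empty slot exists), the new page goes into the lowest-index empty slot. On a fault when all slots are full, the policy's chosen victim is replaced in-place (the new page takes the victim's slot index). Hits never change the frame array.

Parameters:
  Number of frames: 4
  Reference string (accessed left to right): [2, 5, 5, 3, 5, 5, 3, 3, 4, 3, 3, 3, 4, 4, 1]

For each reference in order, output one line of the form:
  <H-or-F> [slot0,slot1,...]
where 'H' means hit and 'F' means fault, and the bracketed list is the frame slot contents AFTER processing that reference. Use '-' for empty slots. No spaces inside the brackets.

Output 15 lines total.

F [2,-,-,-]
F [2,5,-,-]
H [2,5,-,-]
F [2,5,3,-]
H [2,5,3,-]
H [2,5,3,-]
H [2,5,3,-]
H [2,5,3,-]
F [2,5,3,4]
H [2,5,3,4]
H [2,5,3,4]
H [2,5,3,4]
H [2,5,3,4]
H [2,5,3,4]
F [1,5,3,4]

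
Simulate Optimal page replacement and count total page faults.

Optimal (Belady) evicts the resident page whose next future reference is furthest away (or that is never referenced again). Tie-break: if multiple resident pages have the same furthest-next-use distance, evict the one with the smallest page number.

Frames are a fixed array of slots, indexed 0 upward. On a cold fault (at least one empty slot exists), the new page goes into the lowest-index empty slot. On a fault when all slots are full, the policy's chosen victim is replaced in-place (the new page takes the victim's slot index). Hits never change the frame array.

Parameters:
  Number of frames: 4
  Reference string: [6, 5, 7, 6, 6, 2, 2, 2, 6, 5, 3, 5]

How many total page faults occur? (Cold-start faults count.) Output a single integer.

Answer: 5

Derivation:
Step 0: ref 6 → FAULT, frames=[6,-,-,-]
Step 1: ref 5 → FAULT, frames=[6,5,-,-]
Step 2: ref 7 → FAULT, frames=[6,5,7,-]
Step 3: ref 6 → HIT, frames=[6,5,7,-]
Step 4: ref 6 → HIT, frames=[6,5,7,-]
Step 5: ref 2 → FAULT, frames=[6,5,7,2]
Step 6: ref 2 → HIT, frames=[6,5,7,2]
Step 7: ref 2 → HIT, frames=[6,5,7,2]
Step 8: ref 6 → HIT, frames=[6,5,7,2]
Step 9: ref 5 → HIT, frames=[6,5,7,2]
Step 10: ref 3 → FAULT (evict 2), frames=[6,5,7,3]
Step 11: ref 5 → HIT, frames=[6,5,7,3]
Total faults: 5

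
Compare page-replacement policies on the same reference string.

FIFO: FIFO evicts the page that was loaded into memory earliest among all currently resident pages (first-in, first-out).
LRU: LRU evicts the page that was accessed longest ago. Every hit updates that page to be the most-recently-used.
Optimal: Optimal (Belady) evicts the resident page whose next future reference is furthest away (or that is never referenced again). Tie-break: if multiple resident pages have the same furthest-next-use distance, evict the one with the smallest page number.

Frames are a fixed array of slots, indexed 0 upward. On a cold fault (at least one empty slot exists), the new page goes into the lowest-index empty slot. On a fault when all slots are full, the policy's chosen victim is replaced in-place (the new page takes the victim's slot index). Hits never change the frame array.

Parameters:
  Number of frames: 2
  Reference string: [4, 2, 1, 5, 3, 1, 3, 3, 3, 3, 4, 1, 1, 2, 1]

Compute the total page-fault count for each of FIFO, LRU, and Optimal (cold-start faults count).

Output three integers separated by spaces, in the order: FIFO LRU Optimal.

--- FIFO ---
  step 0: ref 4 -> FAULT, frames=[4,-] (faults so far: 1)
  step 1: ref 2 -> FAULT, frames=[4,2] (faults so far: 2)
  step 2: ref 1 -> FAULT, evict 4, frames=[1,2] (faults so far: 3)
  step 3: ref 5 -> FAULT, evict 2, frames=[1,5] (faults so far: 4)
  step 4: ref 3 -> FAULT, evict 1, frames=[3,5] (faults so far: 5)
  step 5: ref 1 -> FAULT, evict 5, frames=[3,1] (faults so far: 6)
  step 6: ref 3 -> HIT, frames=[3,1] (faults so far: 6)
  step 7: ref 3 -> HIT, frames=[3,1] (faults so far: 6)
  step 8: ref 3 -> HIT, frames=[3,1] (faults so far: 6)
  step 9: ref 3 -> HIT, frames=[3,1] (faults so far: 6)
  step 10: ref 4 -> FAULT, evict 3, frames=[4,1] (faults so far: 7)
  step 11: ref 1 -> HIT, frames=[4,1] (faults so far: 7)
  step 12: ref 1 -> HIT, frames=[4,1] (faults so far: 7)
  step 13: ref 2 -> FAULT, evict 1, frames=[4,2] (faults so far: 8)
  step 14: ref 1 -> FAULT, evict 4, frames=[1,2] (faults so far: 9)
  FIFO total faults: 9
--- LRU ---
  step 0: ref 4 -> FAULT, frames=[4,-] (faults so far: 1)
  step 1: ref 2 -> FAULT, frames=[4,2] (faults so far: 2)
  step 2: ref 1 -> FAULT, evict 4, frames=[1,2] (faults so far: 3)
  step 3: ref 5 -> FAULT, evict 2, frames=[1,5] (faults so far: 4)
  step 4: ref 3 -> FAULT, evict 1, frames=[3,5] (faults so far: 5)
  step 5: ref 1 -> FAULT, evict 5, frames=[3,1] (faults so far: 6)
  step 6: ref 3 -> HIT, frames=[3,1] (faults so far: 6)
  step 7: ref 3 -> HIT, frames=[3,1] (faults so far: 6)
  step 8: ref 3 -> HIT, frames=[3,1] (faults so far: 6)
  step 9: ref 3 -> HIT, frames=[3,1] (faults so far: 6)
  step 10: ref 4 -> FAULT, evict 1, frames=[3,4] (faults so far: 7)
  step 11: ref 1 -> FAULT, evict 3, frames=[1,4] (faults so far: 8)
  step 12: ref 1 -> HIT, frames=[1,4] (faults so far: 8)
  step 13: ref 2 -> FAULT, evict 4, frames=[1,2] (faults so far: 9)
  step 14: ref 1 -> HIT, frames=[1,2] (faults so far: 9)
  LRU total faults: 9
--- Optimal ---
  step 0: ref 4 -> FAULT, frames=[4,-] (faults so far: 1)
  step 1: ref 2 -> FAULT, frames=[4,2] (faults so far: 2)
  step 2: ref 1 -> FAULT, evict 2, frames=[4,1] (faults so far: 3)
  step 3: ref 5 -> FAULT, evict 4, frames=[5,1] (faults so far: 4)
  step 4: ref 3 -> FAULT, evict 5, frames=[3,1] (faults so far: 5)
  step 5: ref 1 -> HIT, frames=[3,1] (faults so far: 5)
  step 6: ref 3 -> HIT, frames=[3,1] (faults so far: 5)
  step 7: ref 3 -> HIT, frames=[3,1] (faults so far: 5)
  step 8: ref 3 -> HIT, frames=[3,1] (faults so far: 5)
  step 9: ref 3 -> HIT, frames=[3,1] (faults so far: 5)
  step 10: ref 4 -> FAULT, evict 3, frames=[4,1] (faults so far: 6)
  step 11: ref 1 -> HIT, frames=[4,1] (faults so far: 6)
  step 12: ref 1 -> HIT, frames=[4,1] (faults so far: 6)
  step 13: ref 2 -> FAULT, evict 4, frames=[2,1] (faults so far: 7)
  step 14: ref 1 -> HIT, frames=[2,1] (faults so far: 7)
  Optimal total faults: 7

Answer: 9 9 7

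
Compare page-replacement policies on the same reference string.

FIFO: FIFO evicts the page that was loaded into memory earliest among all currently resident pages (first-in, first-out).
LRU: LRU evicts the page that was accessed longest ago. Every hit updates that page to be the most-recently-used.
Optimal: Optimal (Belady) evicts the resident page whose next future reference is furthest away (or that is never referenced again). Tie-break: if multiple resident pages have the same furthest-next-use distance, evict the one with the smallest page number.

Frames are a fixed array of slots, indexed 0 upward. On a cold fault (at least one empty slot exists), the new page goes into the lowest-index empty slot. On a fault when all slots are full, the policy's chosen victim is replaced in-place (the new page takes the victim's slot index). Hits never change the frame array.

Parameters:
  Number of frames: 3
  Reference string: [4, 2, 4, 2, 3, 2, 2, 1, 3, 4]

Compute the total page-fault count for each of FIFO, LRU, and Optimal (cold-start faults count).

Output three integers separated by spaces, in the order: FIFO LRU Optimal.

Answer: 5 5 4

Derivation:
--- FIFO ---
  step 0: ref 4 -> FAULT, frames=[4,-,-] (faults so far: 1)
  step 1: ref 2 -> FAULT, frames=[4,2,-] (faults so far: 2)
  step 2: ref 4 -> HIT, frames=[4,2,-] (faults so far: 2)
  step 3: ref 2 -> HIT, frames=[4,2,-] (faults so far: 2)
  step 4: ref 3 -> FAULT, frames=[4,2,3] (faults so far: 3)
  step 5: ref 2 -> HIT, frames=[4,2,3] (faults so far: 3)
  step 6: ref 2 -> HIT, frames=[4,2,3] (faults so far: 3)
  step 7: ref 1 -> FAULT, evict 4, frames=[1,2,3] (faults so far: 4)
  step 8: ref 3 -> HIT, frames=[1,2,3] (faults so far: 4)
  step 9: ref 4 -> FAULT, evict 2, frames=[1,4,3] (faults so far: 5)
  FIFO total faults: 5
--- LRU ---
  step 0: ref 4 -> FAULT, frames=[4,-,-] (faults so far: 1)
  step 1: ref 2 -> FAULT, frames=[4,2,-] (faults so far: 2)
  step 2: ref 4 -> HIT, frames=[4,2,-] (faults so far: 2)
  step 3: ref 2 -> HIT, frames=[4,2,-] (faults so far: 2)
  step 4: ref 3 -> FAULT, frames=[4,2,3] (faults so far: 3)
  step 5: ref 2 -> HIT, frames=[4,2,3] (faults so far: 3)
  step 6: ref 2 -> HIT, frames=[4,2,3] (faults so far: 3)
  step 7: ref 1 -> FAULT, evict 4, frames=[1,2,3] (faults so far: 4)
  step 8: ref 3 -> HIT, frames=[1,2,3] (faults so far: 4)
  step 9: ref 4 -> FAULT, evict 2, frames=[1,4,3] (faults so far: 5)
  LRU total faults: 5
--- Optimal ---
  step 0: ref 4 -> FAULT, frames=[4,-,-] (faults so far: 1)
  step 1: ref 2 -> FAULT, frames=[4,2,-] (faults so far: 2)
  step 2: ref 4 -> HIT, frames=[4,2,-] (faults so far: 2)
  step 3: ref 2 -> HIT, frames=[4,2,-] (faults so far: 2)
  step 4: ref 3 -> FAULT, frames=[4,2,3] (faults so far: 3)
  step 5: ref 2 -> HIT, frames=[4,2,3] (faults so far: 3)
  step 6: ref 2 -> HIT, frames=[4,2,3] (faults so far: 3)
  step 7: ref 1 -> FAULT, evict 2, frames=[4,1,3] (faults so far: 4)
  step 8: ref 3 -> HIT, frames=[4,1,3] (faults so far: 4)
  step 9: ref 4 -> HIT, frames=[4,1,3] (faults so far: 4)
  Optimal total faults: 4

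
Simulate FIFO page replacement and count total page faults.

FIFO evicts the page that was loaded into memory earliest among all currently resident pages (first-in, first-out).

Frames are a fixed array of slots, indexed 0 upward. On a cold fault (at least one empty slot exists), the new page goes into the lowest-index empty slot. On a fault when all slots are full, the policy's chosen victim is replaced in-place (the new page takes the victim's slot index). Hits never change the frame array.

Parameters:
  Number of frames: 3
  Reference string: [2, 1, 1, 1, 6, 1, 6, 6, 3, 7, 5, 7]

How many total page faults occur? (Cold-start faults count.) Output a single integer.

Answer: 6

Derivation:
Step 0: ref 2 → FAULT, frames=[2,-,-]
Step 1: ref 1 → FAULT, frames=[2,1,-]
Step 2: ref 1 → HIT, frames=[2,1,-]
Step 3: ref 1 → HIT, frames=[2,1,-]
Step 4: ref 6 → FAULT, frames=[2,1,6]
Step 5: ref 1 → HIT, frames=[2,1,6]
Step 6: ref 6 → HIT, frames=[2,1,6]
Step 7: ref 6 → HIT, frames=[2,1,6]
Step 8: ref 3 → FAULT (evict 2), frames=[3,1,6]
Step 9: ref 7 → FAULT (evict 1), frames=[3,7,6]
Step 10: ref 5 → FAULT (evict 6), frames=[3,7,5]
Step 11: ref 7 → HIT, frames=[3,7,5]
Total faults: 6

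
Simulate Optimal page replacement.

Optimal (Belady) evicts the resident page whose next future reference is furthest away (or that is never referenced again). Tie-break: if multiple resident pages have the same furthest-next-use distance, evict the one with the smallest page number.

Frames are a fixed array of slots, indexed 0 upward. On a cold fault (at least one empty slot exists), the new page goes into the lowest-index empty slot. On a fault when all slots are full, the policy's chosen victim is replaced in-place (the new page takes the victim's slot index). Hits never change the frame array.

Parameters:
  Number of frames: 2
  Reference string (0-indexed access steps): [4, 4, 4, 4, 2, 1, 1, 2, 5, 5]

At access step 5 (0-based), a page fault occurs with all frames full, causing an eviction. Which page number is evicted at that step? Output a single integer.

Step 0: ref 4 -> FAULT, frames=[4,-]
Step 1: ref 4 -> HIT, frames=[4,-]
Step 2: ref 4 -> HIT, frames=[4,-]
Step 3: ref 4 -> HIT, frames=[4,-]
Step 4: ref 2 -> FAULT, frames=[4,2]
Step 5: ref 1 -> FAULT, evict 4, frames=[1,2]
At step 5: evicted page 4

Answer: 4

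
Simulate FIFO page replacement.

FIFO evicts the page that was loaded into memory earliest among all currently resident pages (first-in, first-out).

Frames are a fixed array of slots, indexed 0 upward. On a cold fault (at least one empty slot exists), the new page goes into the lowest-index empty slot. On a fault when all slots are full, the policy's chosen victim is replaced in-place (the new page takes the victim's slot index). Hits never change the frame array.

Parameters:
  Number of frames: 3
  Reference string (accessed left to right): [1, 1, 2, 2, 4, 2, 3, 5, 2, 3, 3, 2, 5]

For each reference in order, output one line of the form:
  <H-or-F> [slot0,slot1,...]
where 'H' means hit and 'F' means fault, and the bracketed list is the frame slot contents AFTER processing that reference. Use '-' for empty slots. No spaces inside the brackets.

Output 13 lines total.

F [1,-,-]
H [1,-,-]
F [1,2,-]
H [1,2,-]
F [1,2,4]
H [1,2,4]
F [3,2,4]
F [3,5,4]
F [3,5,2]
H [3,5,2]
H [3,5,2]
H [3,5,2]
H [3,5,2]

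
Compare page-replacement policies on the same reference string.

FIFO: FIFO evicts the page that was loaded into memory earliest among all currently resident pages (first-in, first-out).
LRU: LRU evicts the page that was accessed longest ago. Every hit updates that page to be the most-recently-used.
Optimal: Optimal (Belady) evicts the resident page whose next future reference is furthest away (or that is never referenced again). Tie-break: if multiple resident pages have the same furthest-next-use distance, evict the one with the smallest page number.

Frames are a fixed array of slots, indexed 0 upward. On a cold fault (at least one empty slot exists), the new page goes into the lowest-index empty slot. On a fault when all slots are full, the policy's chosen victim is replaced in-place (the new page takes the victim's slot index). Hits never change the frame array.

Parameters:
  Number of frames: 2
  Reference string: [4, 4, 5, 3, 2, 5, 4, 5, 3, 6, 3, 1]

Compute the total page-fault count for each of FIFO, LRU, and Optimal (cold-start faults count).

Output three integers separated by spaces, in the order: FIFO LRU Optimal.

--- FIFO ---
  step 0: ref 4 -> FAULT, frames=[4,-] (faults so far: 1)
  step 1: ref 4 -> HIT, frames=[4,-] (faults so far: 1)
  step 2: ref 5 -> FAULT, frames=[4,5] (faults so far: 2)
  step 3: ref 3 -> FAULT, evict 4, frames=[3,5] (faults so far: 3)
  step 4: ref 2 -> FAULT, evict 5, frames=[3,2] (faults so far: 4)
  step 5: ref 5 -> FAULT, evict 3, frames=[5,2] (faults so far: 5)
  step 6: ref 4 -> FAULT, evict 2, frames=[5,4] (faults so far: 6)
  step 7: ref 5 -> HIT, frames=[5,4] (faults so far: 6)
  step 8: ref 3 -> FAULT, evict 5, frames=[3,4] (faults so far: 7)
  step 9: ref 6 -> FAULT, evict 4, frames=[3,6] (faults so far: 8)
  step 10: ref 3 -> HIT, frames=[3,6] (faults so far: 8)
  step 11: ref 1 -> FAULT, evict 3, frames=[1,6] (faults so far: 9)
  FIFO total faults: 9
--- LRU ---
  step 0: ref 4 -> FAULT, frames=[4,-] (faults so far: 1)
  step 1: ref 4 -> HIT, frames=[4,-] (faults so far: 1)
  step 2: ref 5 -> FAULT, frames=[4,5] (faults so far: 2)
  step 3: ref 3 -> FAULT, evict 4, frames=[3,5] (faults so far: 3)
  step 4: ref 2 -> FAULT, evict 5, frames=[3,2] (faults so far: 4)
  step 5: ref 5 -> FAULT, evict 3, frames=[5,2] (faults so far: 5)
  step 6: ref 4 -> FAULT, evict 2, frames=[5,4] (faults so far: 6)
  step 7: ref 5 -> HIT, frames=[5,4] (faults so far: 6)
  step 8: ref 3 -> FAULT, evict 4, frames=[5,3] (faults so far: 7)
  step 9: ref 6 -> FAULT, evict 5, frames=[6,3] (faults so far: 8)
  step 10: ref 3 -> HIT, frames=[6,3] (faults so far: 8)
  step 11: ref 1 -> FAULT, evict 6, frames=[1,3] (faults so far: 9)
  LRU total faults: 9
--- Optimal ---
  step 0: ref 4 -> FAULT, frames=[4,-] (faults so far: 1)
  step 1: ref 4 -> HIT, frames=[4,-] (faults so far: 1)
  step 2: ref 5 -> FAULT, frames=[4,5] (faults so far: 2)
  step 3: ref 3 -> FAULT, evict 4, frames=[3,5] (faults so far: 3)
  step 4: ref 2 -> FAULT, evict 3, frames=[2,5] (faults so far: 4)
  step 5: ref 5 -> HIT, frames=[2,5] (faults so far: 4)
  step 6: ref 4 -> FAULT, evict 2, frames=[4,5] (faults so far: 5)
  step 7: ref 5 -> HIT, frames=[4,5] (faults so far: 5)
  step 8: ref 3 -> FAULT, evict 4, frames=[3,5] (faults so far: 6)
  step 9: ref 6 -> FAULT, evict 5, frames=[3,6] (faults so far: 7)
  step 10: ref 3 -> HIT, frames=[3,6] (faults so far: 7)
  step 11: ref 1 -> FAULT, evict 3, frames=[1,6] (faults so far: 8)
  Optimal total faults: 8

Answer: 9 9 8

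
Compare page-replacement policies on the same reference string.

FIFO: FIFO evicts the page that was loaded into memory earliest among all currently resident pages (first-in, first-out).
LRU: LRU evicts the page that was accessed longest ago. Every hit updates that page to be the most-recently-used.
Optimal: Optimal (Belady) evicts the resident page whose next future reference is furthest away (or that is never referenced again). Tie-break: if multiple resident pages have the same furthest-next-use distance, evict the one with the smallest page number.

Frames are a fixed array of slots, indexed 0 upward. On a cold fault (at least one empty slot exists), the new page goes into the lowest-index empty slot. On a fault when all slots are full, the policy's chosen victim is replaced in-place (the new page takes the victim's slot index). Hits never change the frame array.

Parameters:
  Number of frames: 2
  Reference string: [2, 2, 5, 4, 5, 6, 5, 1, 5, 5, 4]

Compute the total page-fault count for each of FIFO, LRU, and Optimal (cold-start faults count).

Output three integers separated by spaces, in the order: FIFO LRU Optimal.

--- FIFO ---
  step 0: ref 2 -> FAULT, frames=[2,-] (faults so far: 1)
  step 1: ref 2 -> HIT, frames=[2,-] (faults so far: 1)
  step 2: ref 5 -> FAULT, frames=[2,5] (faults so far: 2)
  step 3: ref 4 -> FAULT, evict 2, frames=[4,5] (faults so far: 3)
  step 4: ref 5 -> HIT, frames=[4,5] (faults so far: 3)
  step 5: ref 6 -> FAULT, evict 5, frames=[4,6] (faults so far: 4)
  step 6: ref 5 -> FAULT, evict 4, frames=[5,6] (faults so far: 5)
  step 7: ref 1 -> FAULT, evict 6, frames=[5,1] (faults so far: 6)
  step 8: ref 5 -> HIT, frames=[5,1] (faults so far: 6)
  step 9: ref 5 -> HIT, frames=[5,1] (faults so far: 6)
  step 10: ref 4 -> FAULT, evict 5, frames=[4,1] (faults so far: 7)
  FIFO total faults: 7
--- LRU ---
  step 0: ref 2 -> FAULT, frames=[2,-] (faults so far: 1)
  step 1: ref 2 -> HIT, frames=[2,-] (faults so far: 1)
  step 2: ref 5 -> FAULT, frames=[2,5] (faults so far: 2)
  step 3: ref 4 -> FAULT, evict 2, frames=[4,5] (faults so far: 3)
  step 4: ref 5 -> HIT, frames=[4,5] (faults so far: 3)
  step 5: ref 6 -> FAULT, evict 4, frames=[6,5] (faults so far: 4)
  step 6: ref 5 -> HIT, frames=[6,5] (faults so far: 4)
  step 7: ref 1 -> FAULT, evict 6, frames=[1,5] (faults so far: 5)
  step 8: ref 5 -> HIT, frames=[1,5] (faults so far: 5)
  step 9: ref 5 -> HIT, frames=[1,5] (faults so far: 5)
  step 10: ref 4 -> FAULT, evict 1, frames=[4,5] (faults so far: 6)
  LRU total faults: 6
--- Optimal ---
  step 0: ref 2 -> FAULT, frames=[2,-] (faults so far: 1)
  step 1: ref 2 -> HIT, frames=[2,-] (faults so far: 1)
  step 2: ref 5 -> FAULT, frames=[2,5] (faults so far: 2)
  step 3: ref 4 -> FAULT, evict 2, frames=[4,5] (faults so far: 3)
  step 4: ref 5 -> HIT, frames=[4,5] (faults so far: 3)
  step 5: ref 6 -> FAULT, evict 4, frames=[6,5] (faults so far: 4)
  step 6: ref 5 -> HIT, frames=[6,5] (faults so far: 4)
  step 7: ref 1 -> FAULT, evict 6, frames=[1,5] (faults so far: 5)
  step 8: ref 5 -> HIT, frames=[1,5] (faults so far: 5)
  step 9: ref 5 -> HIT, frames=[1,5] (faults so far: 5)
  step 10: ref 4 -> FAULT, evict 1, frames=[4,5] (faults so far: 6)
  Optimal total faults: 6

Answer: 7 6 6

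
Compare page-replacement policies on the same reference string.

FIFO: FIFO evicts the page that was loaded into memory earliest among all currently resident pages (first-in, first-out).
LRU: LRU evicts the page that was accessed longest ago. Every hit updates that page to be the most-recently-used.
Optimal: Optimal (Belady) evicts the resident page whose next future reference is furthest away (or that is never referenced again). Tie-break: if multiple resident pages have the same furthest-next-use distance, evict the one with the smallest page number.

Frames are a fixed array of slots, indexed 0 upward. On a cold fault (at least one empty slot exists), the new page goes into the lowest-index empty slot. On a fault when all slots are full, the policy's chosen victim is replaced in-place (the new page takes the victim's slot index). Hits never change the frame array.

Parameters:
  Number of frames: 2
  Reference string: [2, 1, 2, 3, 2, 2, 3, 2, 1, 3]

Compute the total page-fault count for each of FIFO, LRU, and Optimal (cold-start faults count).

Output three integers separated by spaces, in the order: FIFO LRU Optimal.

Answer: 6 5 4

Derivation:
--- FIFO ---
  step 0: ref 2 -> FAULT, frames=[2,-] (faults so far: 1)
  step 1: ref 1 -> FAULT, frames=[2,1] (faults so far: 2)
  step 2: ref 2 -> HIT, frames=[2,1] (faults so far: 2)
  step 3: ref 3 -> FAULT, evict 2, frames=[3,1] (faults so far: 3)
  step 4: ref 2 -> FAULT, evict 1, frames=[3,2] (faults so far: 4)
  step 5: ref 2 -> HIT, frames=[3,2] (faults so far: 4)
  step 6: ref 3 -> HIT, frames=[3,2] (faults so far: 4)
  step 7: ref 2 -> HIT, frames=[3,2] (faults so far: 4)
  step 8: ref 1 -> FAULT, evict 3, frames=[1,2] (faults so far: 5)
  step 9: ref 3 -> FAULT, evict 2, frames=[1,3] (faults so far: 6)
  FIFO total faults: 6
--- LRU ---
  step 0: ref 2 -> FAULT, frames=[2,-] (faults so far: 1)
  step 1: ref 1 -> FAULT, frames=[2,1] (faults so far: 2)
  step 2: ref 2 -> HIT, frames=[2,1] (faults so far: 2)
  step 3: ref 3 -> FAULT, evict 1, frames=[2,3] (faults so far: 3)
  step 4: ref 2 -> HIT, frames=[2,3] (faults so far: 3)
  step 5: ref 2 -> HIT, frames=[2,3] (faults so far: 3)
  step 6: ref 3 -> HIT, frames=[2,3] (faults so far: 3)
  step 7: ref 2 -> HIT, frames=[2,3] (faults so far: 3)
  step 8: ref 1 -> FAULT, evict 3, frames=[2,1] (faults so far: 4)
  step 9: ref 3 -> FAULT, evict 2, frames=[3,1] (faults so far: 5)
  LRU total faults: 5
--- Optimal ---
  step 0: ref 2 -> FAULT, frames=[2,-] (faults so far: 1)
  step 1: ref 1 -> FAULT, frames=[2,1] (faults so far: 2)
  step 2: ref 2 -> HIT, frames=[2,1] (faults so far: 2)
  step 3: ref 3 -> FAULT, evict 1, frames=[2,3] (faults so far: 3)
  step 4: ref 2 -> HIT, frames=[2,3] (faults so far: 3)
  step 5: ref 2 -> HIT, frames=[2,3] (faults so far: 3)
  step 6: ref 3 -> HIT, frames=[2,3] (faults so far: 3)
  step 7: ref 2 -> HIT, frames=[2,3] (faults so far: 3)
  step 8: ref 1 -> FAULT, evict 2, frames=[1,3] (faults so far: 4)
  step 9: ref 3 -> HIT, frames=[1,3] (faults so far: 4)
  Optimal total faults: 4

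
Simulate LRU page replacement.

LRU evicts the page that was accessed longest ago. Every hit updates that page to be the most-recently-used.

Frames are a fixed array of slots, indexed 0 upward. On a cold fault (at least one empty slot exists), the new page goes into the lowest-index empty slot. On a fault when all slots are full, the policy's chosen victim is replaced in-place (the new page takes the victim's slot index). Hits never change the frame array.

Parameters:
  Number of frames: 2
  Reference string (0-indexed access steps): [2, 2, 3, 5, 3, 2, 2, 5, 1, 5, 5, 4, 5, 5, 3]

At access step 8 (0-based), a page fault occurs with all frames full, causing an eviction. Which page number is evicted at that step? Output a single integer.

Step 0: ref 2 -> FAULT, frames=[2,-]
Step 1: ref 2 -> HIT, frames=[2,-]
Step 2: ref 3 -> FAULT, frames=[2,3]
Step 3: ref 5 -> FAULT, evict 2, frames=[5,3]
Step 4: ref 3 -> HIT, frames=[5,3]
Step 5: ref 2 -> FAULT, evict 5, frames=[2,3]
Step 6: ref 2 -> HIT, frames=[2,3]
Step 7: ref 5 -> FAULT, evict 3, frames=[2,5]
Step 8: ref 1 -> FAULT, evict 2, frames=[1,5]
At step 8: evicted page 2

Answer: 2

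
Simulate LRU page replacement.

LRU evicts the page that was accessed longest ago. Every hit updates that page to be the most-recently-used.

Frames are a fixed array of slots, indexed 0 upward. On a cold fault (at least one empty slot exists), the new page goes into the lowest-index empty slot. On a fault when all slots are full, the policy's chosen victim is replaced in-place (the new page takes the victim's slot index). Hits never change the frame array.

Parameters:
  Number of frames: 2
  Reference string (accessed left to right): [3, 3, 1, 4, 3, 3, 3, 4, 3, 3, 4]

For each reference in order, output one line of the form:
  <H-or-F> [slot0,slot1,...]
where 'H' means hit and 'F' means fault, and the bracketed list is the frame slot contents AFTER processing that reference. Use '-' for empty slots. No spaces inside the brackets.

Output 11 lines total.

F [3,-]
H [3,-]
F [3,1]
F [4,1]
F [4,3]
H [4,3]
H [4,3]
H [4,3]
H [4,3]
H [4,3]
H [4,3]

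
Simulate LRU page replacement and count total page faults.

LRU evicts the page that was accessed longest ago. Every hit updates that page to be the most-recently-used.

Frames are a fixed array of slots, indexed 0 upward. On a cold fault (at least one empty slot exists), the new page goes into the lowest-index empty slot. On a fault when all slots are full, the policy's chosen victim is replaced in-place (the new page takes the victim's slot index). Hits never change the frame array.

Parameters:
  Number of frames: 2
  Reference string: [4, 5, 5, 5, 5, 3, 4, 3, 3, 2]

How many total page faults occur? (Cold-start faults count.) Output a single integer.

Step 0: ref 4 → FAULT, frames=[4,-]
Step 1: ref 5 → FAULT, frames=[4,5]
Step 2: ref 5 → HIT, frames=[4,5]
Step 3: ref 5 → HIT, frames=[4,5]
Step 4: ref 5 → HIT, frames=[4,5]
Step 5: ref 3 → FAULT (evict 4), frames=[3,5]
Step 6: ref 4 → FAULT (evict 5), frames=[3,4]
Step 7: ref 3 → HIT, frames=[3,4]
Step 8: ref 3 → HIT, frames=[3,4]
Step 9: ref 2 → FAULT (evict 4), frames=[3,2]
Total faults: 5

Answer: 5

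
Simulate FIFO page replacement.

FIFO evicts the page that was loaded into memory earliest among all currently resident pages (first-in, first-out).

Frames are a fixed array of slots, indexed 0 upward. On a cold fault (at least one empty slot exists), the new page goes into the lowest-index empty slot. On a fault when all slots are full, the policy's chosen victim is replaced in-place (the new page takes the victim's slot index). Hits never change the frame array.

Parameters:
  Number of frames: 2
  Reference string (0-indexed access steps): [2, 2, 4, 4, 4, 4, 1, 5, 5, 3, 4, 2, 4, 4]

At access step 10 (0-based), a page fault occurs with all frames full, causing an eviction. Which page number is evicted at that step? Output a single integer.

Step 0: ref 2 -> FAULT, frames=[2,-]
Step 1: ref 2 -> HIT, frames=[2,-]
Step 2: ref 4 -> FAULT, frames=[2,4]
Step 3: ref 4 -> HIT, frames=[2,4]
Step 4: ref 4 -> HIT, frames=[2,4]
Step 5: ref 4 -> HIT, frames=[2,4]
Step 6: ref 1 -> FAULT, evict 2, frames=[1,4]
Step 7: ref 5 -> FAULT, evict 4, frames=[1,5]
Step 8: ref 5 -> HIT, frames=[1,5]
Step 9: ref 3 -> FAULT, evict 1, frames=[3,5]
Step 10: ref 4 -> FAULT, evict 5, frames=[3,4]
At step 10: evicted page 5

Answer: 5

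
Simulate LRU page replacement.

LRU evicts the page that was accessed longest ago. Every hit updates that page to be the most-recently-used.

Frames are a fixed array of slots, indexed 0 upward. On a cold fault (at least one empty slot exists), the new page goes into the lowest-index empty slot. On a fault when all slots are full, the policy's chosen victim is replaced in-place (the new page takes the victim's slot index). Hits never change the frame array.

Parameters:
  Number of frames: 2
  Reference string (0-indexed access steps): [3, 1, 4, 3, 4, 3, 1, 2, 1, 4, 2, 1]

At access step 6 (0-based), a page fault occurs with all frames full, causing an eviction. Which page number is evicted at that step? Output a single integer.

Step 0: ref 3 -> FAULT, frames=[3,-]
Step 1: ref 1 -> FAULT, frames=[3,1]
Step 2: ref 4 -> FAULT, evict 3, frames=[4,1]
Step 3: ref 3 -> FAULT, evict 1, frames=[4,3]
Step 4: ref 4 -> HIT, frames=[4,3]
Step 5: ref 3 -> HIT, frames=[4,3]
Step 6: ref 1 -> FAULT, evict 4, frames=[1,3]
At step 6: evicted page 4

Answer: 4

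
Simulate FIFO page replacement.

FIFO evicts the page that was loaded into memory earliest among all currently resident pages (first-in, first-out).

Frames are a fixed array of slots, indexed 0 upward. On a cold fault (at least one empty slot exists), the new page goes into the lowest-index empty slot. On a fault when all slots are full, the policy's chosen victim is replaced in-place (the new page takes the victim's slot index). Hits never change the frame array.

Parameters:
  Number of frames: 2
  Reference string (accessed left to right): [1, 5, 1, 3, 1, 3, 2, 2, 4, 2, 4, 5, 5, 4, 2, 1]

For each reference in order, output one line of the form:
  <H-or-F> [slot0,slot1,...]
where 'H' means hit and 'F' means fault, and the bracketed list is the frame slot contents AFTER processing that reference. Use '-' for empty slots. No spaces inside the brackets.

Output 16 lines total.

F [1,-]
F [1,5]
H [1,5]
F [3,5]
F [3,1]
H [3,1]
F [2,1]
H [2,1]
F [2,4]
H [2,4]
H [2,4]
F [5,4]
H [5,4]
H [5,4]
F [5,2]
F [1,2]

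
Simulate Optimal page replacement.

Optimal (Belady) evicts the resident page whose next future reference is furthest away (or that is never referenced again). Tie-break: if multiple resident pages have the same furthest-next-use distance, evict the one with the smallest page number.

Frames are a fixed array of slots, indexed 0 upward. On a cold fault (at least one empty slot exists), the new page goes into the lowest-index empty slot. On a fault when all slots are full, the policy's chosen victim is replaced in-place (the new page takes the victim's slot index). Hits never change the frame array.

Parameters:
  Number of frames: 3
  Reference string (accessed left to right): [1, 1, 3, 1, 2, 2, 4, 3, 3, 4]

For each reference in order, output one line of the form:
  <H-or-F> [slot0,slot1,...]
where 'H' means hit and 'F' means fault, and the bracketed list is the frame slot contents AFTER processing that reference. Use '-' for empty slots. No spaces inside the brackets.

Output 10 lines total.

F [1,-,-]
H [1,-,-]
F [1,3,-]
H [1,3,-]
F [1,3,2]
H [1,3,2]
F [4,3,2]
H [4,3,2]
H [4,3,2]
H [4,3,2]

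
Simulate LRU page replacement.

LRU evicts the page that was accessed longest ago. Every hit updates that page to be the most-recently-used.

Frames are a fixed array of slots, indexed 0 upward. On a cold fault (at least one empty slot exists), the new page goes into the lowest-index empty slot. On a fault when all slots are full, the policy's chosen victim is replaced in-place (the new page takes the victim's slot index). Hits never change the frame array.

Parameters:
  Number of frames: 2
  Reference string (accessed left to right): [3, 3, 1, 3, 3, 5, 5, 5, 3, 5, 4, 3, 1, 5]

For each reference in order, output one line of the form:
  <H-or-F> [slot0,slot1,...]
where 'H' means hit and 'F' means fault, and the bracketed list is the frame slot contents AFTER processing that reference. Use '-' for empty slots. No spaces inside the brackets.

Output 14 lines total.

F [3,-]
H [3,-]
F [3,1]
H [3,1]
H [3,1]
F [3,5]
H [3,5]
H [3,5]
H [3,5]
H [3,5]
F [4,5]
F [4,3]
F [1,3]
F [1,5]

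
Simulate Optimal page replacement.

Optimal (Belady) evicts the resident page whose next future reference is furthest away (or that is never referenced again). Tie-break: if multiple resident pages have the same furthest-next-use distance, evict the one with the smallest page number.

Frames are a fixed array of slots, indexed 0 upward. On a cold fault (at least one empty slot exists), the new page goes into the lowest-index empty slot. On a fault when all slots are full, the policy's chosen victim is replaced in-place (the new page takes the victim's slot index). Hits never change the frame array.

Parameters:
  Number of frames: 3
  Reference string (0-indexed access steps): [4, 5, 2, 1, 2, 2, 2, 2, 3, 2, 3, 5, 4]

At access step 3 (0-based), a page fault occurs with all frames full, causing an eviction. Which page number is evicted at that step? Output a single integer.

Step 0: ref 4 -> FAULT, frames=[4,-,-]
Step 1: ref 5 -> FAULT, frames=[4,5,-]
Step 2: ref 2 -> FAULT, frames=[4,5,2]
Step 3: ref 1 -> FAULT, evict 4, frames=[1,5,2]
At step 3: evicted page 4

Answer: 4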